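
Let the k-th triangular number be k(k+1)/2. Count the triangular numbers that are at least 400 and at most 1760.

31

The n-th triangular number is n(n+1)/2.
Smallest index with value ≥ 400: n = 28 (giving 406).
Largest index with value ≤ 1760: n = 58 (giving 1711).
Indices 28 through 58: 31 terms.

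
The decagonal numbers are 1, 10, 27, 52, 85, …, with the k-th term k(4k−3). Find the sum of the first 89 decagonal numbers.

943845

Σ i(4i−3) = 4Σi² − 3Σi over i = 1..89.
Σi = 4005 and Σi² = 238965.
4·238965 − 3·4005 = 943845.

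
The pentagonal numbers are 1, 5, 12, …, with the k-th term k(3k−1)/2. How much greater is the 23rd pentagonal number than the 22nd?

Consecutive pentagonal numbers differ by 3n − 2: here 3·23 − 2 = 67.

67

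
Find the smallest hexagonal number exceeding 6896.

Solve n(2n−1) > 6896 for integer n.
The largest n with value ≤ 6896 is 58 (since 6670 ≤ 6896 < 6903), so the first above is n = 59, value 6903.

6903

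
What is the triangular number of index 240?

The 240th triangular number is n(n+1)/2 with n = 240.
240·241/2 = 57840/2 = 28920.

28920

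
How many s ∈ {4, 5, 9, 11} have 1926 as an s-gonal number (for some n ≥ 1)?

s = 4: P(4, 43) = 1849 and P(4, 44) = 1936; 1926 is not s-gonal.
s = 5: P(5, 36) = 1926. ✓
s = 9: P(9, 23) = 1794 and P(9, 24) = 1956; 1926 is not s-gonal.
s = 11: P(11, 21) = 1911 and P(11, 22) = 2101; 1926 is not s-gonal.
Hits: s ∈ {5} → 1.

1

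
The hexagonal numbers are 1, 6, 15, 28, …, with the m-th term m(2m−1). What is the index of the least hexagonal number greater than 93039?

216

Solve n(2n−1) > 93039 for integer n.
The largest n with value ≤ 93039 is 215 (since 92235 ≤ 93039 < 93096), so the first above is n = 216, value 93096.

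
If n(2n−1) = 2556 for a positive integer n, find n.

36

Set n(2n−1) = 2556, giving 2n² − n − 2556 = 0.
So n = (1 + 143) / 4 = 144/4 = 36.
Check: 36·(2·36 − 1) = 2556. ✓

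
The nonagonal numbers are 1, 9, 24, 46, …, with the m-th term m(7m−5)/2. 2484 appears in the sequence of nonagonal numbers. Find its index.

27

Set n(7n−5)/2 = 2484, giving 7n² − 5n − 4968 = 0.
The discriminant is 25 + 56·2484 = 139129, and √139129 = 373.
So n = (5 + 373) / 14 = 378/14 = 27.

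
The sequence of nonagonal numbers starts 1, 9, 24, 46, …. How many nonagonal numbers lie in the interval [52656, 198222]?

115

The n-th nonagonal number is n(7n−5)/2.
Smallest index with value ≥ 52656: n = 124 (giving 53506).
Largest index with value ≤ 198222: n = 238 (giving 197659).
Indices 124 through 238: 115 terms.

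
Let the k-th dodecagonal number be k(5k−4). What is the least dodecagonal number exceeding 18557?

18972

Solve n(5n−4) > 18557 for integer n.
The largest n with value ≤ 18557 is 61 (since 18361 ≤ 18557 < 18972), so the first above is n = 62, value 18972.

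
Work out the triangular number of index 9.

The 9th triangular number is n(n+1)/2 with n = 9.
9·10/2 = 90/2 = 45.

45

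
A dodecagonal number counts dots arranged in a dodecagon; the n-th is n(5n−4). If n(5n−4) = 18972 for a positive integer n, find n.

62

Set n(5n−4) = 18972, giving 5n² − 4n − 18972 = 0.
The discriminant is 16 + 20·18972 = 379456, and √379456 = 616.
So n = (4 + 616) / 10 = 620/10 = 62.
Check: 62·(5·62 − 4) = 18972. ✓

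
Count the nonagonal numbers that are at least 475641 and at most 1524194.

292

The n-th nonagonal number is n(7n−5)/2.
Smallest index with value ≥ 475641: n = 369 (giving 475641).
Largest index with value ≤ 1524194: n = 660 (giving 1522950).
Indices 369 through 660: 292 terms.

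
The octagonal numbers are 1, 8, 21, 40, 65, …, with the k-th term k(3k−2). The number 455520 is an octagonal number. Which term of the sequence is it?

Set n(3n−2) = 455520, giving 3n² − 2n − 455520 = 0.
The discriminant is 4 + 12·455520 = 5466244, and √5466244 = 2338.
So n = (2 + 2338) / 6 = 2340/6 = 390.
Check: 390·(3·390 − 2) = 455520. ✓

390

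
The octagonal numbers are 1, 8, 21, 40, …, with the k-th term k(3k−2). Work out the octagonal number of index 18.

936

18·(3·18 − 2) = 18·52 = 936.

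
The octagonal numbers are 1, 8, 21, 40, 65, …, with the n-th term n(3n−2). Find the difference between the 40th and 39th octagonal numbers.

Consecutive octagonal numbers differ by 6n − 5: here 6·40 − 5 = 235.

235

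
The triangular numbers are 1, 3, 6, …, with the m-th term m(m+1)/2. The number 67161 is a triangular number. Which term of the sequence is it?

Set n(n+1)/2 = 67161, giving n² + n − 134322 = 0.
So n = (-1 + 733) / 2 = 732/2 = 366.

366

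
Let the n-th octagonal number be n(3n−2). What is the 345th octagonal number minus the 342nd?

6177

345·(3·345 − 2) = 356385 and 342·(3·342 − 2) = 350208.
Difference: 356385 − 350208 = 6177.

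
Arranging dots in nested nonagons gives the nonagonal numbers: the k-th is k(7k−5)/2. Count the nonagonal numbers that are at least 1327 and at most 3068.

10

The n-th nonagonal number is n(7n−5)/2.
Smallest index with value ≥ 1327: n = 20 (giving 1350).
Largest index with value ≤ 3068: n = 29 (giving 2871).
Indices 20 through 29: 10 terms.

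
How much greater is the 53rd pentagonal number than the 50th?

53·(3·53 − 1)/2 = 4187 and 50·(3·50 − 1)/2 = 3725.
Difference: 4187 − 3725 = 462.

462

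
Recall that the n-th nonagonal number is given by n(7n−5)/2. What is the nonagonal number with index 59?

12036

59·(7·59 − 5)/2 = 59·408/2 = 59·204 = 12036.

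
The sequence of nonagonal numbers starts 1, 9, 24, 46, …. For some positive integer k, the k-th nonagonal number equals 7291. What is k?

46

Set n(7n−5)/2 = 7291, giving 7n² − 5n − 14582 = 0.
The discriminant is 25 + 56·7291 = 408321, and √408321 = 639.
So n = (5 + 639) / 14 = 644/14 = 46.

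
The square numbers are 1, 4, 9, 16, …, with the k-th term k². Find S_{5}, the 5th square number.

The 5th square number is n² with n = 5.
5² = 25.

25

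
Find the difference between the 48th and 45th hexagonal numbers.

48·(2·48 − 1) = 4560 and 45·(2·45 − 1) = 4005.
Difference: 4560 − 4005 = 555.

555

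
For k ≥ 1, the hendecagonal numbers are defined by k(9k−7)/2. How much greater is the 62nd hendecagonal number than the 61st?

Consecutive hendecagonal numbers differ by 9n − 8: here 9·62 − 8 = 550.

550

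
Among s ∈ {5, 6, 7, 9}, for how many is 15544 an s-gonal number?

1

s = 5: P(5, 101) = 15251 and P(5, 102) = 15555; 15544 is not s-gonal.
s = 6: P(6, 88) = 15400 and P(6, 89) = 15753; 15544 is not s-gonal.
s = 7: P(7, 79) = 15484 and P(7, 80) = 15880; 15544 is not s-gonal.
s = 9: P(9, 67) = 15544. ✓
Hits: s ∈ {9} → 1.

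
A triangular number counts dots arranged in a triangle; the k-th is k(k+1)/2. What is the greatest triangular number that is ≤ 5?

3

Solve n(n+1)/2 ≤ 5 for integer n.
n = 2 gives 3 ≤ 5, while n = 3 gives 6 > 5; so the answer is 3.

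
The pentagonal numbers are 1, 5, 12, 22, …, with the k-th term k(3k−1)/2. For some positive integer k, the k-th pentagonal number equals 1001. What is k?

Set n(3n−1)/2 = 1001, giving 3n² − n − 2002 = 0.
The discriminant is 1 + 24·1001 = 24025, and √24025 = 155.
So n = (1 + 155) / 6 = 156/6 = 26.

26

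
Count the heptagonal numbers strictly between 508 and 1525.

10

The n-th heptagonal number is n(5n−3)/2.
Smallest index with value > 508: n = 15 (giving 540).
Largest index with value < 1525: n = 24 (giving 1404).
Indices 15 through 24: 10 terms.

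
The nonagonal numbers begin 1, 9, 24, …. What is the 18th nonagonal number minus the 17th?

120

Consecutive nonagonal numbers differ by 7n − 6: here 7·18 − 6 = 120.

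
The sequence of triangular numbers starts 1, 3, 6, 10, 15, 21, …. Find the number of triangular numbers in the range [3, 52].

The n-th triangular number is n(n+1)/2.
Smallest index with value ≥ 3: n = 2 (giving 3).
Largest index with value ≤ 52: n = 9 (giving 45).
Indices 2 through 9: 8 terms.

8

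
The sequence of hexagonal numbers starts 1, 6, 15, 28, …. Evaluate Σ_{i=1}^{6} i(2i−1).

161

Σ i(2i−1) = 2Σi² − Σi over i = 1..6.
Σi = 21 and Σi² = 91.
2·91 − 1·21 = 161.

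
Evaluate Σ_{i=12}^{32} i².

Σ_{i=12}^{32} i² = 11440 − 506 = 10934.

10934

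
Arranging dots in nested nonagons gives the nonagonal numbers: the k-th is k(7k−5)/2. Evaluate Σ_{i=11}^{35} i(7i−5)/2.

49400

Σ i(7i−5)/2 = (7Σi² − 5Σi) / 2 over i = 11..35.
Σi = 630 − 55 = 575 and Σi² = 14910 − 385 = 14525.
(7·14525 − 5·575) / 2 = 98800/2 = 49400.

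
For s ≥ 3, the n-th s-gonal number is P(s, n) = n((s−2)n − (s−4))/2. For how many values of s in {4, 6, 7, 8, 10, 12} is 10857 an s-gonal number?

s = 4: P(4, 104) = 10816 and P(4, 105) = 11025; 10857 is not s-gonal.
s = 6: P(6, 73) = 10585 and P(6, 74) = 10878; 10857 is not s-gonal.
s = 7: P(7, 66) = 10791 and P(7, 67) = 11122; 10857 is not s-gonal.
s = 8: P(8, 60) = 10680 and P(8, 61) = 11041; 10857 is not s-gonal.
s = 10: P(10, 52) = 10660 and P(10, 53) = 11077; 10857 is not s-gonal.
s = 12: P(12, 47) = 10857. ✓
Hits: s ∈ {12} → 1.

1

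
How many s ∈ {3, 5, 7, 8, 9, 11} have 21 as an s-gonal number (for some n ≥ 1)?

s = 3: P(3, 6) = 21. ✓
s = 5: P(5, 3) = 12 and P(5, 4) = 22; 21 is not s-gonal.
s = 7: P(7, 3) = 18 and P(7, 4) = 34; 21 is not s-gonal.
s = 8: P(8, 3) = 21. ✓
s = 9: P(9, 2) = 9 and P(9, 3) = 24; 21 is not s-gonal.
s = 11: P(11, 2) = 11 and P(11, 3) = 30; 21 is not s-gonal.
Hits: s ∈ {3, 8} → 2.

2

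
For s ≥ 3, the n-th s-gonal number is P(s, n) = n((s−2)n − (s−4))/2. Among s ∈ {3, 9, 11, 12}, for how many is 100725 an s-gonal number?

s = 3: P(3, 448) = 100576 and P(3, 449) = 101025; 100725 is not s-gonal.
s = 9: P(9, 170) = 100725. ✓
s = 11: P(11, 150) = 100725. ✓
s = 12: P(12, 142) = 100252 and P(12, 143) = 101673; 100725 is not s-gonal.
Hits: s ∈ {9, 11} → 2.

2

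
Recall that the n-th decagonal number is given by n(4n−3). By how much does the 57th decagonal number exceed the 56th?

Consecutive decagonal numbers differ by 8n − 7: here 8·57 − 7 = 449.

449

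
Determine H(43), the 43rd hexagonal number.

3655

The 43rd hexagonal number is n(2n−1) with n = 43.
43·(2·43 − 1) = 43·85 = 3655.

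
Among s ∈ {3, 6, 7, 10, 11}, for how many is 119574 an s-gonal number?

s = 3: P(3, 488) = 119316 and P(3, 489) = 119805; 119574 is not s-gonal.
s = 6: P(6, 244) = 118828 and P(6, 245) = 119805; 119574 is not s-gonal.
s = 7: P(7, 219) = 119574. ✓
s = 10: P(10, 173) = 119197 and P(10, 174) = 120582; 119574 is not s-gonal.
s = 11: P(11, 163) = 118990 and P(11, 164) = 120458; 119574 is not s-gonal.
Hits: s ∈ {7} → 1.

1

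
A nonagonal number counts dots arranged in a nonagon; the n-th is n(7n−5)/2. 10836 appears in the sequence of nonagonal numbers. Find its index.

Set n(7n−5)/2 = 10836, giving 7n² − 5n − 21672 = 0.
The discriminant is 25 + 56·10836 = 606841, and √606841 = 779.
So n = (5 + 779) / 14 = 784/14 = 56.
Check: 56·(7·56 − 5)/2 = 10836. ✓

56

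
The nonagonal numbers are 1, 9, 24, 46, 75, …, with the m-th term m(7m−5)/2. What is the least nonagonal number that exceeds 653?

Solve n(7n−5)/2 > 653 for integer n.
The largest n with value ≤ 653 is 14 (since 651 ≤ 653 < 750), so the first above is n = 15, value 750.

750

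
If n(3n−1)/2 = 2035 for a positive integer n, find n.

37

Set n(3n−1)/2 = 2035, giving 3n² − n − 4070 = 0.
The discriminant is 1 + 24·2035 = 48841, and √48841 = 221.
So n = (1 + 221) / 6 = 222/6 = 37.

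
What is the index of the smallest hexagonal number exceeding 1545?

Solve n(2n−1) > 1545 for integer n.
The largest n with value ≤ 1545 is 28 (since 1540 ≤ 1545 < 1653), so the first above is n = 29, value 1653.

29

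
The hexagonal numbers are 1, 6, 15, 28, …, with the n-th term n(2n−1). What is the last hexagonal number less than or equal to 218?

Solve n(2n−1) ≤ 218 for integer n.
n = 10 gives 190 ≤ 218, while n = 11 gives 231 > 218; so the answer is 190.

190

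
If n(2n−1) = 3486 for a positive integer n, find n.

Set n(2n−1) = 3486, giving 2n² − n − 3486 = 0.
The discriminant is 1 + 8·3486 = 27889, and √27889 = 167.
So n = (1 + 167) / 4 = 168/4 = 42.

42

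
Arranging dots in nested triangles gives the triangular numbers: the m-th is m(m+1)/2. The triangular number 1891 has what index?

Set n(n+1)/2 = 1891, giving n² + n − 3782 = 0.
The discriminant is 1 + 8·1891 = 15129, and √15129 = 123.
So n = (-1 + 123) / 2 = 122/2 = 61.
Check: 61·62/2 = 1891. ✓

61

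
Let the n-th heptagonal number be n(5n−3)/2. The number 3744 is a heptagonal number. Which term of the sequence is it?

Set n(5n−3)/2 = 3744, giving 5n² − 3n − 7488 = 0.
So n = (3 + 387) / 10 = 390/10 = 39.
Check: 39·(5·39 − 3)/2 = 3744. ✓

39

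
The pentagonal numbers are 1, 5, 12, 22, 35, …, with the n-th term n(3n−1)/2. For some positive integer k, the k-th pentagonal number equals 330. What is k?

15

Set n(3n−1)/2 = 330, giving 3n² − n − 660 = 0.
The discriminant is 1 + 24·330 = 7921, and √7921 = 89.
So n = (1 + 89) / 6 = 90/6 = 15.
Check: 15·(3·15 − 1)/2 = 330. ✓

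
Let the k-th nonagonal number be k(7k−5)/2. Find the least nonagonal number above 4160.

Solve n(7n−5)/2 > 4160 for integer n.
The largest n with value ≤ 4160 is 34 (since 3961 ≤ 4160 < 4200), so the first above is n = 35, value 4200.

4200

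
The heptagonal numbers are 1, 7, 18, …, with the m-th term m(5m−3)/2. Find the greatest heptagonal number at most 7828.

7756

Solve n(5n−3)/2 ≤ 7828 for integer n.
n = 56 gives 7756 ≤ 7828, while n = 57 gives 8037 > 7828; so the answer is 7756.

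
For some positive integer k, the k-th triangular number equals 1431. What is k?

Set n(n+1)/2 = 1431, giving n² + n − 2862 = 0.
The discriminant is 1 + 8·1431 = 11449, and √11449 = 107.
So n = (-1 + 107) / 2 = 106/2 = 53.
Check: 53·54/2 = 1431. ✓

53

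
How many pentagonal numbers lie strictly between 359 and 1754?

19

The n-th pentagonal number is n(3n−1)/2.
Smallest index with value > 359: n = 16 (giving 376).
Largest index with value < 1754: n = 34 (giving 1717).
Indices 16 through 34: 19 terms.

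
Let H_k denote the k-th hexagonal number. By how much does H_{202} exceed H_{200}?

1606

202·(2·202 − 1) = 81406 and 200·(2·200 − 1) = 79800.
Difference: 81406 − 79800 = 1606.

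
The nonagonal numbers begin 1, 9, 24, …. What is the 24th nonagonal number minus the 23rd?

Consecutive nonagonal numbers differ by 7n − 6: here 7·24 − 6 = 162.

162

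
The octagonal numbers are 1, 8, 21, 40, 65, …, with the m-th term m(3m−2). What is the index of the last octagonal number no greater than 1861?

Solve n(3n−2) ≤ 1861 for integer n.
n = 25 gives 1825 ≤ 1861, while n = 26 gives 1976 > 1861; so the answer is index 25.

25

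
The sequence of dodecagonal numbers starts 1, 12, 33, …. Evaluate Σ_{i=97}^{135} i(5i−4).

2630524

Σ i(5i−4) = 5Σi² − 4Σi over i = 97..135.
Σi = 9180 − 4656 = 4524 and Σi² = 829260 − 299536 = 529724.
5·529724 − 4·4524 = 2630524.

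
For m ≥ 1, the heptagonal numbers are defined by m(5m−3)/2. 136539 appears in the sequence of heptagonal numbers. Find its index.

Set n(5n−3)/2 = 136539, giving 5n² − 3n − 273078 = 0.
The discriminant is 9 + 40·136539 = 5461569, and √5461569 = 2337.
So n = (3 + 2337) / 10 = 2340/10 = 234.

234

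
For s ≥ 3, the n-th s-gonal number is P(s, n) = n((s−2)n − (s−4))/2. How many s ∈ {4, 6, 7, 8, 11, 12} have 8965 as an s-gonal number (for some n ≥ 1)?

1

s = 4: P(4, 94) = 8836 and P(4, 95) = 9025; 8965 is not s-gonal.
s = 6: P(6, 67) = 8911 and P(6, 68) = 9180; 8965 is not s-gonal.
s = 7: P(7, 60) = 8910 and P(7, 61) = 9211; 8965 is not s-gonal.
s = 8: P(8, 55) = 8965. ✓
s = 11: P(11, 45) = 8955 and P(11, 46) = 9361; 8965 is not s-gonal.
s = 12: P(12, 42) = 8652 and P(12, 43) = 9073; 8965 is not s-gonal.
Hits: s ∈ {8} → 1.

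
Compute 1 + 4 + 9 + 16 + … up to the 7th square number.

140

Σ_{i=1}^{7} i² = 7·8·15/6 = 140.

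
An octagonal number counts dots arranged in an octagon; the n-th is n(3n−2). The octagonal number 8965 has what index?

55

Set n(3n−2) = 8965, giving 3n² − 2n − 8965 = 0.
The discriminant is 4 + 12·8965 = 107584, and √107584 = 328.
So n = (2 + 328) / 6 = 330/6 = 55.
Check: 55·(3·55 − 2) = 8965. ✓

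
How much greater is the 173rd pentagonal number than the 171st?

173·(3·173 − 1)/2 = 44807 and 171·(3·171 − 1)/2 = 43776.
Difference: 44807 − 43776 = 1031.

1031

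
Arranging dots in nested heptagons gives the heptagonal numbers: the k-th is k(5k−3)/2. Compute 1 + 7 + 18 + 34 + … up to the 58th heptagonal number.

Σ i(5i−3)/2 = (5Σi² − 3Σi) / 2 over i = 1..58.
Σi = 1711 and Σi² = 66729.
(5·66729 − 3·1711) / 2 = 328512/2 = 164256.

164256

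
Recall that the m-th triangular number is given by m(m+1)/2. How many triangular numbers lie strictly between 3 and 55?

7

The n-th triangular number is n(n+1)/2.
Smallest index with value > 3: n = 3 (giving 6).
Largest index with value < 55: n = 9 (giving 45).
Indices 3 through 9: 7 terms.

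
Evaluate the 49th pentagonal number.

3577

The 49th pentagonal number is n(3n−1)/2 with n = 49.
49·(3·49 − 1)/2 = 49·146/2 = 49·73 = 3577.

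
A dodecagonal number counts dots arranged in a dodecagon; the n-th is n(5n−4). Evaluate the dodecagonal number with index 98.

The 98th dodecagonal number is n(5n−4) with n = 98.
98·(5·98 − 4) = 98·486 = 47628.

47628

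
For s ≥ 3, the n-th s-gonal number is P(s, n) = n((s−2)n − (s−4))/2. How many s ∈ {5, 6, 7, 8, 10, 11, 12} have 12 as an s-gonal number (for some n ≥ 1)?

2

s = 5: P(5, 3) = 12. ✓
s = 6: P(6, 2) = 6 and P(6, 3) = 15; 12 is not s-gonal.
s = 7: P(7, 2) = 7 and P(7, 3) = 18; 12 is not s-gonal.
s = 8: P(8, 2) = 8 and P(8, 3) = 21; 12 is not s-gonal.
s = 10: P(10, 2) = 10 and P(10, 3) = 27; 12 is not s-gonal.
s = 11: P(11, 2) = 11 and P(11, 3) = 30; 12 is not s-gonal.
s = 12: P(12, 2) = 12. ✓
Hits: s ∈ {5, 12} → 2.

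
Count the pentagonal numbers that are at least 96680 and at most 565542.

360

The n-th pentagonal number is n(3n−1)/2.
Smallest index with value ≥ 96680: n = 255 (giving 97410).
Largest index with value ≤ 565542: n = 614 (giving 565187).
Indices 255 through 614: 360 terms.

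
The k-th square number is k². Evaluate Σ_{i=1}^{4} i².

Σ_{i=1}^{4} i² = 4·5·9/6 = 30.

30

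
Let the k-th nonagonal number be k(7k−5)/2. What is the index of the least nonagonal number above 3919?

34

Solve n(7n−5)/2 > 3919 for integer n.
The largest n with value ≤ 3919 is 33 (since 3729 ≤ 3919 < 3961), so the first above is n = 34, value 3961.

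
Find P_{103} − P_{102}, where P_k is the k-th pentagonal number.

307

Consecutive pentagonal numbers differ by 3n − 2: here 3·103 − 2 = 307.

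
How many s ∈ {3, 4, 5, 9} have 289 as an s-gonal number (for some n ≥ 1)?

s = 3: P(3, 23) = 276 and P(3, 24) = 300; 289 is not s-gonal.
s = 4: P(4, 17) = 289. ✓
s = 5: P(5, 14) = 287 and P(5, 15) = 330; 289 is not s-gonal.
s = 9: P(9, 9) = 261 and P(9, 10) = 325; 289 is not s-gonal.
Hits: s ∈ {4} → 1.

1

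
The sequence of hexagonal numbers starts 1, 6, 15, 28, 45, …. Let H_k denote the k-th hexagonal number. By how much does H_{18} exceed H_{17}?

69

Consecutive hexagonal numbers differ by 4n − 3: here 4·18 − 3 = 69.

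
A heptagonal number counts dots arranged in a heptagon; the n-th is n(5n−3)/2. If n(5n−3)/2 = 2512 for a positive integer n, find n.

32

Set n(5n−3)/2 = 2512, giving 5n² − 3n − 5024 = 0.
So n = (3 + 317) / 10 = 320/10 = 32.
Check: 32·(5·32 − 3)/2 = 2512. ✓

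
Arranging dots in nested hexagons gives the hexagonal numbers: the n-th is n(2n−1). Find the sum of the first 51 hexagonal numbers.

89726

Σ i(2i−1) = 2Σi² − Σi over i = 1..51.
Σi = 1326 and Σi² = 45526.
2·45526 − 1·1326 = 89726.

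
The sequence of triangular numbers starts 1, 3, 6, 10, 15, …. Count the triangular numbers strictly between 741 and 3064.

The n-th triangular number is n(n+1)/2.
Smallest index with value > 741: n = 39 (giving 780).
Largest index with value < 3064: n = 77 (giving 3003).
Indices 39 through 77: 39 terms.

39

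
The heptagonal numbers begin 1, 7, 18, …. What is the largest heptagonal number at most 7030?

Solve n(5n−3)/2 ≤ 7030 for integer n.
n = 53 gives 6943 ≤ 7030, while n = 54 gives 7209 > 7030; so the answer is 6943.

6943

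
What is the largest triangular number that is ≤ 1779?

Solve n(n+1)/2 ≤ 1779 for integer n.
n = 59 gives 1770 ≤ 1779, while n = 60 gives 1830 > 1779; so the answer is 1770.

1770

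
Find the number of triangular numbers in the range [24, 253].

The n-th triangular number is n(n+1)/2.
Smallest index with value ≥ 24: n = 7 (giving 28).
Largest index with value ≤ 253: n = 22 (giving 253).
Indices 7 through 22: 16 terms.

16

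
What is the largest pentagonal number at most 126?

Solve n(3n−1)/2 ≤ 126 for integer n.
n = 9 gives 117 ≤ 126, while n = 10 gives 145 > 126; so the answer is 117.

117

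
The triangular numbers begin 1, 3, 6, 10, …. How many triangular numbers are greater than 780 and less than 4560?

55

The n-th triangular number is n(n+1)/2.
Smallest index with value > 780: n = 40 (giving 820).
Largest index with value < 4560: n = 94 (giving 4465).
Indices 40 through 94: 55 terms.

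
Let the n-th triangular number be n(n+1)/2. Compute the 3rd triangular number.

3·4/2 = 12/2 = 6.

6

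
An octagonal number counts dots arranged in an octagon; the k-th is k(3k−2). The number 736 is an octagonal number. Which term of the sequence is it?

16

Set n(3n−2) = 736, giving 3n² − 2n − 736 = 0.
The discriminant is 4 + 12·736 = 8836, and √8836 = 94.
So n = (2 + 94) / 6 = 96/6 = 16.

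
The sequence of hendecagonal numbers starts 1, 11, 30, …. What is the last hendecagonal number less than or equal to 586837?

Solve n(9n−7)/2 ≤ 586837 for integer n.
n = 361 gives 585181 ≤ 586837, while n = 362 gives 588431 > 586837; so the answer is 585181.

585181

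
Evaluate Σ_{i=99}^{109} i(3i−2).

354970

Σ i(3i−2) = 3Σi² − 2Σi over i = 99..109.
Σi = 5995 − 4851 = 1144 and Σi² = 437635 − 318549 = 119086.
3·119086 − 2·1144 = 354970.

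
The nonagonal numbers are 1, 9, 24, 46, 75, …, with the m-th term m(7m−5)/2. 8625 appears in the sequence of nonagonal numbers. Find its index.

Set n(7n−5)/2 = 8625, giving 7n² − 5n − 17250 = 0.
The discriminant is 25 + 56·8625 = 483025, and √483025 = 695.
So n = (5 + 695) / 14 = 700/14 = 50.
Check: 50·(7·50 − 5)/2 = 8625. ✓

50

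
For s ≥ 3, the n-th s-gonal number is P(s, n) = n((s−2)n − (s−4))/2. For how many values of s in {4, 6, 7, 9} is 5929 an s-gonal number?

2

s = 4: P(4, 77) = 5929. ✓
s = 6: P(6, 54) = 5778 and P(6, 55) = 5995; 5929 is not s-gonal.
s = 7: P(7, 49) = 5929. ✓
s = 9: P(9, 41) = 5781 and P(9, 42) = 6069; 5929 is not s-gonal.
Hits: s ∈ {4, 7} → 2.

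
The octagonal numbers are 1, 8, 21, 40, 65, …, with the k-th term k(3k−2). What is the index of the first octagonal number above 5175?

42

Solve n(3n−2) > 5175 for integer n.
The largest n with value ≤ 5175 is 41 (since 4961 ≤ 5175 < 5208), so the first above is n = 42, value 5208.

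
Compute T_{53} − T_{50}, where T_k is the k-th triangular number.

156

53·54/2 = 1431 and 50·51/2 = 1275.
Difference: 1431 − 1275 = 156.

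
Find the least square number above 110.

121

Solve n² > 110 for integer n.
The largest n with value ≤ 110 is 10 (since 100 ≤ 110 < 121), so the first above is n = 11, value 121.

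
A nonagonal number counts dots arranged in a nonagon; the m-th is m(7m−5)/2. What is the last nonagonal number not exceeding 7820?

7614

Solve n(7n−5)/2 ≤ 7820 for integer n.
n = 47 gives 7614 ≤ 7820, while n = 48 gives 7944 > 7820; so the answer is 7614.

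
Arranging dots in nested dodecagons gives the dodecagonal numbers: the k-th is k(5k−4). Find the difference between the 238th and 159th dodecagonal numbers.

156499

238·(5·238 − 4) = 282268 and 159·(5·159 − 4) = 125769.
Difference: 282268 − 125769 = 156499.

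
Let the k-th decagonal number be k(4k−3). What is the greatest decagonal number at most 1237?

Solve n(4n−3) ≤ 1237 for integer n.
n = 17 gives 1105 ≤ 1237, while n = 18 gives 1242 > 1237; so the answer is 1105.

1105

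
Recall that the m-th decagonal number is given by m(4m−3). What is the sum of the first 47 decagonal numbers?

139496

Σ i(4i−3) = 4Σi² − 3Σi over i = 1..47.
Σi = 1128 and Σi² = 35720.
4·35720 − 3·1128 = 139496.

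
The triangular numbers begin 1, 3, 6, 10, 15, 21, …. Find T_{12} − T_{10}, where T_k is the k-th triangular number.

23

12·13/2 = 78 and 10·11/2 = 55.
Difference: 78 − 55 = 23.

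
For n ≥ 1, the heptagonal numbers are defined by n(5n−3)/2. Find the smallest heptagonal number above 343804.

345402

Solve n(5n−3)/2 > 343804 for integer n.
The largest n with value ≤ 343804 is 371 (since 343546 ≤ 343804 < 345402), so the first above is n = 372, value 345402.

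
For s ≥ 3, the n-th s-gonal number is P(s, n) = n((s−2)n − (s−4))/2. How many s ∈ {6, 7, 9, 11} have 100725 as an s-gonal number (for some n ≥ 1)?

2

s = 6: P(6, 224) = 100128 and P(6, 225) = 101025; 100725 is not s-gonal.
s = 7: P(7, 201) = 100701 and P(7, 202) = 101707; 100725 is not s-gonal.
s = 9: P(9, 170) = 100725. ✓
s = 11: P(11, 150) = 100725. ✓
Hits: s ∈ {9, 11} → 2.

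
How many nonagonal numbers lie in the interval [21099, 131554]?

The n-th nonagonal number is n(7n−5)/2.
Smallest index with value ≥ 21099: n = 78 (giving 21099).
Largest index with value ≤ 131554: n = 194 (giving 131241).
Indices 78 through 194: 117 terms.

117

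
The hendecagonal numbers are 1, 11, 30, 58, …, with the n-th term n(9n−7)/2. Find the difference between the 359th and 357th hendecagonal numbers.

6437

359·(9·359 − 7)/2 = 578708 and 357·(9·357 − 7)/2 = 572271.
Difference: 578708 − 572271 = 6437.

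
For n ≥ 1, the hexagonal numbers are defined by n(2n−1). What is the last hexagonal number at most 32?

28

Solve n(2n−1) ≤ 32 for integer n.
n = 4 gives 28 ≤ 32, while n = 5 gives 45 > 32; so the answer is 28.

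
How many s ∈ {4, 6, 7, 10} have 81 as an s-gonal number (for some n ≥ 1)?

s = 4: P(4, 9) = 81. ✓
s = 6: P(6, 6) = 66 and P(6, 7) = 91; 81 is not s-gonal.
s = 7: P(7, 6) = 81. ✓
s = 10: P(10, 4) = 52 and P(10, 5) = 85; 81 is not s-gonal.
Hits: s ∈ {4, 7} → 2.

2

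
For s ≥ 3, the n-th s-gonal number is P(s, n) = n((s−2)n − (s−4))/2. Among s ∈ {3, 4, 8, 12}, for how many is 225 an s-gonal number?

s = 3: P(3, 20) = 210 and P(3, 21) = 231; 225 is not s-gonal.
s = 4: P(4, 15) = 225. ✓
s = 8: P(8, 9) = 225. ✓
s = 12: P(12, 7) = 217 and P(12, 8) = 288; 225 is not s-gonal.
Hits: s ∈ {4, 8} → 2.

2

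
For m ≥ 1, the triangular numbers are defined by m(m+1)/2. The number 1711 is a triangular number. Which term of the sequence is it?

Set n(n+1)/2 = 1711, giving n² + n − 3422 = 0.
The discriminant is 1 + 8·1711 = 13689, and √13689 = 117.
So n = (-1 + 117) / 2 = 116/2 = 58.

58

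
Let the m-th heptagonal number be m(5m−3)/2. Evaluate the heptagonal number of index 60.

8910

The 60th heptagonal number is n(5n−3)/2 with n = 60.
60·(5·60 − 3)/2 = 60·297/2 = 8910.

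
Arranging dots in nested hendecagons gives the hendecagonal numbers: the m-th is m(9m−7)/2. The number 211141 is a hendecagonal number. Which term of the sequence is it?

217

Set n(9n−7)/2 = 211141, giving 9n² − 7n − 422282 = 0.
The discriminant is 49 + 72·211141 = 15202201, and √15202201 = 3899.
So n = (7 + 3899) / 18 = 3906/18 = 217.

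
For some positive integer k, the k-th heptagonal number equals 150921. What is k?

246

Set n(5n−3)/2 = 150921, giving 5n² − 3n − 301842 = 0.
The discriminant is 9 + 40·150921 = 6036849, and √6036849 = 2457.
So n = (3 + 2457) / 10 = 2460/10 = 246.
Check: 246·(5·246 − 3)/2 = 150921. ✓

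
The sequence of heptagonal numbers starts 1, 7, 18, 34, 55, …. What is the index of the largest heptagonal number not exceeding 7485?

Solve n(5n−3)/2 ≤ 7485 for integer n.
n = 55 gives 7480 ≤ 7485, while n = 56 gives 7756 > 7485; so the answer is index 55.

55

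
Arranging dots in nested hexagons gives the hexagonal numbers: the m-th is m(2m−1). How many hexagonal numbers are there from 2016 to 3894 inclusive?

13

The n-th hexagonal number is n(2n−1).
Smallest index with value ≥ 2016: n = 32 (giving 2016).
Largest index with value ≤ 3894: n = 44 (giving 3828).
Indices 32 through 44: 13 terms.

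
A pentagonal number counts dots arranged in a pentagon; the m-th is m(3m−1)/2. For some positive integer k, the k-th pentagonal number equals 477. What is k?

18

Set n(3n−1)/2 = 477, giving 3n² − n − 954 = 0.
So n = (1 + 107) / 6 = 108/6 = 18.
Check: 18·(3·18 − 1)/2 = 477. ✓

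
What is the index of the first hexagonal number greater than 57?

Solve n(2n−1) > 57 for integer n.
The largest n with value ≤ 57 is 5 (since 45 ≤ 57 < 66), so the first above is n = 6, value 66.

6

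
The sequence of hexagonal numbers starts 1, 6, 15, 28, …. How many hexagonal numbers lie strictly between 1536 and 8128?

The n-th hexagonal number is n(2n−1).
Smallest index with value > 1536: n = 28 (giving 1540).
Largest index with value < 8128: n = 63 (giving 7875).
Indices 28 through 63: 36 terms.

36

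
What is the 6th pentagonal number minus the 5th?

16

Consecutive pentagonal numbers differ by 3n − 2: here 3·6 − 2 = 16.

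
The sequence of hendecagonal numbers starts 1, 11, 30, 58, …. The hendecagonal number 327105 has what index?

Set n(9n−7)/2 = 327105, giving 9n² − 7n − 654210 = 0.
The discriminant is 49 + 72·327105 = 23551609, and √23551609 = 4853.
So n = (7 + 4853) / 18 = 4860/18 = 270.

270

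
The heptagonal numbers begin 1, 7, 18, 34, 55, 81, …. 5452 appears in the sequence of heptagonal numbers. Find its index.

47

Set n(5n−3)/2 = 5452, giving 5n² − 3n − 10904 = 0.
The discriminant is 9 + 40·5452 = 218089, and √218089 = 467.
So n = (3 + 467) / 10 = 470/10 = 47.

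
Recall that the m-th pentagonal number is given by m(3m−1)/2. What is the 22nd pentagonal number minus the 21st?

64

Consecutive pentagonal numbers differ by 3n − 2: here 3·22 − 2 = 64.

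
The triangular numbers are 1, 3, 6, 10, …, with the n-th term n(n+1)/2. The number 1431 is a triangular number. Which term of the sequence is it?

Set n(n+1)/2 = 1431, giving n² + n − 2862 = 0.
The discriminant is 1 + 8·1431 = 11449, and √11449 = 107.
So n = (-1 + 107) / 2 = 106/2 = 53.

53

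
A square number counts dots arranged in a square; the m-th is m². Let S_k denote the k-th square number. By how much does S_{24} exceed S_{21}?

135

24² = 576 and 21² = 441.
Difference: 576 − 441 = 135.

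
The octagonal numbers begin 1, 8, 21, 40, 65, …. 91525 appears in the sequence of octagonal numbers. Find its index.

175

Set n(3n−2) = 91525, giving 3n² − 2n − 91525 = 0.
The discriminant is 4 + 12·91525 = 1098304, and √1098304 = 1048.
So n = (2 + 1048) / 6 = 1050/6 = 175.
Check: 175·(3·175 − 2) = 91525. ✓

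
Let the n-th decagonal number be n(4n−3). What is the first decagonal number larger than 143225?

143830

Solve n(4n−3) > 143225 for integer n.
The largest n with value ≤ 143225 is 189 (since 142317 ≤ 143225 < 143830), so the first above is n = 190, value 143830.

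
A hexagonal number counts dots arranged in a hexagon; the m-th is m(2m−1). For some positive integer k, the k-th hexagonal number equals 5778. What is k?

Set n(2n−1) = 5778, giving 2n² − n − 5778 = 0.
So n = (1 + 215) / 4 = 216/4 = 54.
Check: 54·(2·54 − 1) = 5778. ✓

54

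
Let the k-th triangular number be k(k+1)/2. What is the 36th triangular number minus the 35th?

Consecutive triangular numbers differ by n: T_{36} − T_{35} = 36.

36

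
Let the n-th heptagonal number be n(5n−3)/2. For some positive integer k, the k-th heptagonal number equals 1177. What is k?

Set n(5n−3)/2 = 1177, giving 5n² − 3n − 2354 = 0.
The discriminant is 9 + 40·1177 = 47089, and √47089 = 217.
So n = (3 + 217) / 10 = 220/10 = 22.
Check: 22·(5·22 − 3)/2 = 1177. ✓

22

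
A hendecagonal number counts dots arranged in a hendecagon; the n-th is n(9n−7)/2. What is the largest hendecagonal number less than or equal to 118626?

117531

Solve n(9n−7)/2 ≤ 118626 for integer n.
n = 162 gives 117531 ≤ 118626, while n = 163 gives 118990 > 118626; so the answer is 117531.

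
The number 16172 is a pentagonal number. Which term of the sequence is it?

Set n(3n−1)/2 = 16172, giving 3n² − n − 32344 = 0.
The discriminant is 1 + 24·16172 = 388129, and √388129 = 623.
So n = (1 + 623) / 6 = 624/6 = 104.

104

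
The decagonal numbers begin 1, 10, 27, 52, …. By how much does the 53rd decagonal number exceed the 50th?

53·(4·53 − 3) = 11077 and 50·(4·50 − 3) = 9850.
Difference: 11077 − 9850 = 1227.

1227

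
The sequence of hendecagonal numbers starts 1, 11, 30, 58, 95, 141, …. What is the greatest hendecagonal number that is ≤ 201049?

199606

Solve n(9n−7)/2 ≤ 201049 for integer n.
n = 211 gives 199606 ≤ 201049, while n = 212 gives 201506 > 201049; so the answer is 199606.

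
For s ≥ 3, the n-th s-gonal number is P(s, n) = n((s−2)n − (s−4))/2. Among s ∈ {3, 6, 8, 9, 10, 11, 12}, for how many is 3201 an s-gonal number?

s = 3: P(3, 79) = 3160 and P(3, 80) = 3240; 3201 is not s-gonal.
s = 6: P(6, 40) = 3160 and P(6, 41) = 3321; 3201 is not s-gonal.
s = 8: P(8, 33) = 3201. ✓
s = 9: P(9, 30) = 3075 and P(9, 31) = 3286; 3201 is not s-gonal.
s = 10: P(10, 28) = 3052 and P(10, 29) = 3277; 3201 is not s-gonal.
s = 11: P(11, 27) = 3186 and P(11, 28) = 3430; 3201 is not s-gonal.
s = 12: P(12, 25) = 3025 and P(12, 26) = 3276; 3201 is not s-gonal.
Hits: s ∈ {8} → 1.

1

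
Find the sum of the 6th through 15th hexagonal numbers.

Σ i(2i−1) = 2Σi² − Σi over i = 6..15.
Σi = 120 − 15 = 105 and Σi² = 1240 − 55 = 1185.
2·1185 − 1·105 = 2265.

2265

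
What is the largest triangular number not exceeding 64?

Solve n(n+1)/2 ≤ 64 for integer n.
n = 10 gives 55 ≤ 64, while n = 11 gives 66 > 64; so the answer is 55.

55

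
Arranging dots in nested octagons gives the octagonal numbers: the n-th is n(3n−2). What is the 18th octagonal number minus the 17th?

103

Consecutive octagonal numbers differ by 6n − 5: here 6·18 − 5 = 103.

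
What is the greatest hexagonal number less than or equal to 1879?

Solve n(2n−1) ≤ 1879 for integer n.
n = 30 gives 1770 ≤ 1879, while n = 31 gives 1891 > 1879; so the answer is 1770.

1770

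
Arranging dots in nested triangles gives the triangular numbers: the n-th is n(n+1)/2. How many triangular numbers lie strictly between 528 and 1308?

18

The n-th triangular number is n(n+1)/2.
Smallest index with value > 528: n = 33 (giving 561).
Largest index with value < 1308: n = 50 (giving 1275).
Indices 33 through 50: 18 terms.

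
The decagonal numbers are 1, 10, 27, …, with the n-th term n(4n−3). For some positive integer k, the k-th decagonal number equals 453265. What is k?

337

Set n(4n−3) = 453265, giving 4n² − 3n − 453265 = 0.
The discriminant is 9 + 16·453265 = 7252249, and √7252249 = 2693.
So n = (3 + 2693) / 8 = 2696/8 = 337.
Check: 337·(4·337 − 3) = 453265. ✓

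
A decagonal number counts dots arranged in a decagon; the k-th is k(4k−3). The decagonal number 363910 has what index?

302

Set n(4n−3) = 363910, giving 4n² − 3n − 363910 = 0.
The discriminant is 9 + 16·363910 = 5822569, and √5822569 = 2413.
So n = (3 + 2413) / 8 = 2416/8 = 302.
Check: 302·(4·302 − 3) = 363910. ✓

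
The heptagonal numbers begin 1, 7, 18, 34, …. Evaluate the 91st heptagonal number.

20566

The 91st heptagonal number is n(5n−3)/2 with n = 91.
91·(5·91 − 3)/2 = 91·452/2 = 91·226 = 20566.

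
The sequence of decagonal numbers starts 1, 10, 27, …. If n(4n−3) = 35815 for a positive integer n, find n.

Set n(4n−3) = 35815, giving 4n² − 3n − 35815 = 0.
The discriminant is 9 + 16·35815 = 573049, and √573049 = 757.
So n = (3 + 757) / 8 = 760/8 = 95.
Check: 95·(4·95 − 3) = 35815. ✓

95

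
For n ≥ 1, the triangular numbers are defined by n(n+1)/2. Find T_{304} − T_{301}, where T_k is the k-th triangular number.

304·305/2 = 46360 and 301·302/2 = 45451.
Difference: 46360 − 45451 = 909.

909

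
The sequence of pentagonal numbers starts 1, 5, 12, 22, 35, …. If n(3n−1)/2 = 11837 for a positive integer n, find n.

Set n(3n−1)/2 = 11837, giving 3n² − n − 23674 = 0.
The discriminant is 1 + 24·11837 = 284089, and √284089 = 533.
So n = (1 + 533) / 6 = 534/6 = 89.
Check: 89·(3·89 − 1)/2 = 11837. ✓

89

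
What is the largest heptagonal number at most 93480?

92833

Solve n(5n−3)/2 ≤ 93480 for integer n.
n = 193 gives 92833 ≤ 93480, while n = 194 gives 93799 > 93480; so the answer is 92833.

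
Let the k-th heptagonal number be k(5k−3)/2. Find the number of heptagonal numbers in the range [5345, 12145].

24

The n-th heptagonal number is n(5n−3)/2.
Smallest index with value ≥ 5345: n = 47 (giving 5452).
Largest index with value ≤ 12145: n = 70 (giving 12145).
Indices 47 through 70: 24 terms.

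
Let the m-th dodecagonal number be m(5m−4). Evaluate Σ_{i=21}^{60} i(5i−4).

348220

Σ i(5i−4) = 5Σi² − 4Σi over i = 21..60.
Σi = 1830 − 210 = 1620 and Σi² = 73810 − 2870 = 70940.
5·70940 − 4·1620 = 348220.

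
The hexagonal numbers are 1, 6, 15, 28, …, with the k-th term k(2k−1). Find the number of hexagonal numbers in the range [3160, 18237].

56

The n-th hexagonal number is n(2n−1).
Smallest index with value ≥ 3160: n = 40 (giving 3160).
Largest index with value ≤ 18237: n = 95 (giving 17955).
Indices 40 through 95: 56 terms.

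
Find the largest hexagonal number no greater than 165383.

Solve n(2n−1) ≤ 165383 for integer n.
n = 287 gives 164451 ≤ 165383, while n = 288 gives 165600 > 165383; so the answer is 164451.

164451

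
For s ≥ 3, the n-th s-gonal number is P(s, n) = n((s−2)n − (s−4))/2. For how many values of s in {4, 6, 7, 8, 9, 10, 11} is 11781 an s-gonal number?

s = 4: P(4, 108) = 11664 and P(4, 109) = 11881; 11781 is not s-gonal.
s = 6: P(6, 77) = 11781. ✓
s = 7: P(7, 68) = 11458 and P(7, 69) = 11799; 11781 is not s-gonal.
s = 8: P(8, 63) = 11781. ✓
s = 9: P(9, 58) = 11629 and P(9, 59) = 12036; 11781 is not s-gonal.
s = 10: P(10, 54) = 11502 and P(10, 55) = 11935; 11781 is not s-gonal.
s = 11: P(11, 51) = 11526 and P(11, 52) = 11986; 11781 is not s-gonal.
Hits: s ∈ {6, 8} → 2.

2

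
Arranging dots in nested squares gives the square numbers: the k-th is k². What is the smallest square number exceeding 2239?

Solve n² > 2239 for integer n.
The largest n with value ≤ 2239 is 47 (since 2209 ≤ 2239 < 2304), so the first above is n = 48, value 2304.

2304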